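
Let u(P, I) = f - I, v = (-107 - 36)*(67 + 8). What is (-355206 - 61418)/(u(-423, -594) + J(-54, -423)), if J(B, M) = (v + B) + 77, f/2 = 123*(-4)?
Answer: 104156/2773 ≈ 37.561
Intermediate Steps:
v = -10725 (v = -143*75 = -10725)
f = -984 (f = 2*(123*(-4)) = 2*(-492) = -984)
J(B, M) = -10648 + B (J(B, M) = (-10725 + B) + 77 = -10648 + B)
u(P, I) = -984 - I
(-355206 - 61418)/(u(-423, -594) + J(-54, -423)) = (-355206 - 61418)/((-984 - 1*(-594)) + (-10648 - 54)) = -416624/((-984 + 594) - 10702) = -416624/(-390 - 10702) = -416624/(-11092) = -416624*(-1/11092) = 104156/2773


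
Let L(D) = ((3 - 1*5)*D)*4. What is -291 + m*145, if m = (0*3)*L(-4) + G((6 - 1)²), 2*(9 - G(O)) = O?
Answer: -1597/2 ≈ -798.50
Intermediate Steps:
G(O) = 9 - O/2
L(D) = -8*D (L(D) = ((3 - 5)*D)*4 = -2*D*4 = -8*D)
m = -7/2 (m = (0*3)*(-8*(-4)) + (9 - (6 - 1)²/2) = 0*32 + (9 - ½*5²) = 0 + (9 - ½*25) = 0 + (9 - 25/2) = 0 - 7/2 = -7/2 ≈ -3.5000)
-291 + m*145 = -291 - 7/2*145 = -291 - 1015/2 = -1597/2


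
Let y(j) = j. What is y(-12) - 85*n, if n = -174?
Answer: 14778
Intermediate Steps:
y(-12) - 85*n = -12 - 85*(-174) = -12 + 14790 = 14778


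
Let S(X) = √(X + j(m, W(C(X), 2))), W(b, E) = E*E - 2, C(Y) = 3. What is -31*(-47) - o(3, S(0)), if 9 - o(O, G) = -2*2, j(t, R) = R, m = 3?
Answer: 1444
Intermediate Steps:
W(b, E) = -2 + E² (W(b, E) = E² - 2 = -2 + E²)
S(X) = √(2 + X) (S(X) = √(X + (-2 + 2²)) = √(X + (-2 + 4)) = √(X + 2) = √(2 + X))
o(O, G) = 13 (o(O, G) = 9 - (-2)*2 = 9 - 1*(-4) = 9 + 4 = 13)
-31*(-47) - o(3, S(0)) = -31*(-47) - 1*13 = 1457 - 13 = 1444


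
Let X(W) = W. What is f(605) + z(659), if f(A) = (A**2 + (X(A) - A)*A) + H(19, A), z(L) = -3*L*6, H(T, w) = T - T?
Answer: 354163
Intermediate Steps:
H(T, w) = 0
z(L) = -18*L
f(A) = A**2 (f(A) = (A**2 + (A - A)*A) + 0 = (A**2 + 0*A) + 0 = (A**2 + 0) + 0 = A**2 + 0 = A**2)
f(605) + z(659) = 605**2 - 18*659 = 366025 - 11862 = 354163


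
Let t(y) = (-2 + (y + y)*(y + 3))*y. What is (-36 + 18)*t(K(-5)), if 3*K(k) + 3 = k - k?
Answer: -108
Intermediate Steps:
K(k) = -1 (K(k) = -1 + (k - k)/3 = -1 + (1/3)*0 = -1 + 0 = -1)
t(y) = y*(-2 + 2*y*(3 + y)) (t(y) = (-2 + (2*y)*(3 + y))*y = (-2 + 2*y*(3 + y))*y = y*(-2 + 2*y*(3 + y)))
(-36 + 18)*t(K(-5)) = (-36 + 18)*(2*(-1)*(-1 + (-1)**2 + 3*(-1))) = -36*(-1)*(-1 + 1 - 3) = -36*(-1)*(-3) = -18*6 = -108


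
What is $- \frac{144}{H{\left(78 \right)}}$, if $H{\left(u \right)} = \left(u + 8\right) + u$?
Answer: $- \frac{36}{41} \approx -0.87805$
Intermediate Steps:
$H{\left(u \right)} = 8 + 2 u$ ($H{\left(u \right)} = \left(8 + u\right) + u = 8 + 2 u$)
$- \frac{144}{H{\left(78 \right)}} = - \frac{144}{8 + 2 \cdot 78} = - \frac{144}{8 + 156} = - \frac{144}{164} = \left(-144\right) \frac{1}{164} = - \frac{36}{41}$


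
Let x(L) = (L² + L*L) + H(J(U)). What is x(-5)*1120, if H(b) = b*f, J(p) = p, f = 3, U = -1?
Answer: 52640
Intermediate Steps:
H(b) = 3*b (H(b) = b*3 = 3*b)
x(L) = -3 + 2*L² (x(L) = (L² + L*L) + 3*(-1) = (L² + L²) - 3 = 2*L² - 3 = -3 + 2*L²)
x(-5)*1120 = (-3 + 2*(-5)²)*1120 = (-3 + 2*25)*1120 = (-3 + 50)*1120 = 47*1120 = 52640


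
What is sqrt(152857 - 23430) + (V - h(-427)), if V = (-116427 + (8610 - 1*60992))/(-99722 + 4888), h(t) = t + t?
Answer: 81157045/94834 + sqrt(129427) ≈ 1215.5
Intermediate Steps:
h(t) = 2*t
V = 168809/94834 (V = (-116427 + (8610 - 60992))/(-94834) = (-116427 - 52382)*(-1/94834) = -168809*(-1/94834) = 168809/94834 ≈ 1.7800)
sqrt(152857 - 23430) + (V - h(-427)) = sqrt(152857 - 23430) + (168809/94834 - 2*(-427)) = sqrt(129427) + (168809/94834 - 1*(-854)) = sqrt(129427) + (168809/94834 + 854) = sqrt(129427) + 81157045/94834 = 81157045/94834 + sqrt(129427)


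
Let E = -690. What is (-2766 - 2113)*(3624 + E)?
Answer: -14314986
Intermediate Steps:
(-2766 - 2113)*(3624 + E) = (-2766 - 2113)*(3624 - 690) = -4879*2934 = -14314986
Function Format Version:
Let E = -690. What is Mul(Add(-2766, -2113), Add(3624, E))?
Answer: -14314986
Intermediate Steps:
Mul(Add(-2766, -2113), Add(3624, E)) = Mul(Add(-2766, -2113), Add(3624, -690)) = Mul(-4879, 2934) = -14314986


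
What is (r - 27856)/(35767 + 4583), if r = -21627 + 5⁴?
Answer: -8143/6725 ≈ -1.2109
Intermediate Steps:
r = -21002 (r = -21627 + 625 = -21002)
(r - 27856)/(35767 + 4583) = (-21002 - 27856)/(35767 + 4583) = -48858/40350 = -48858*1/40350 = -8143/6725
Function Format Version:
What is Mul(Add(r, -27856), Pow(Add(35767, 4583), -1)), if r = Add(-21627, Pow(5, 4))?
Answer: Rational(-8143, 6725) ≈ -1.2109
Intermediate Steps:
r = -21002 (r = Add(-21627, 625) = -21002)
Mul(Add(r, -27856), Pow(Add(35767, 4583), -1)) = Mul(Add(-21002, -27856), Pow(Add(35767, 4583), -1)) = Mul(-48858, Pow(40350, -1)) = Mul(-48858, Rational(1, 40350)) = Rational(-8143, 6725)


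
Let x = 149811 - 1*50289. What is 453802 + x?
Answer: 553324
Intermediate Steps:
x = 99522 (x = 149811 - 50289 = 99522)
453802 + x = 453802 + 99522 = 553324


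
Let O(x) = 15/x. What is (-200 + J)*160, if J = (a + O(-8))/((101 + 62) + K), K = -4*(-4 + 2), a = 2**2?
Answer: -5471660/171 ≈ -31998.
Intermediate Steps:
a = 4
K = 8 (K = -4*(-2) = 8)
J = 17/1368 (J = (4 + 15/(-8))/((101 + 62) + 8) = (4 + 15*(-1/8))/(163 + 8) = (4 - 15/8)/171 = (17/8)*(1/171) = 17/1368 ≈ 0.012427)
(-200 + J)*160 = (-200 + 17/1368)*160 = -273583/1368*160 = -5471660/171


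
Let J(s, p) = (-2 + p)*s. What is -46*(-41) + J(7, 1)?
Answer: 1879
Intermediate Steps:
J(s, p) = s*(-2 + p)
-46*(-41) + J(7, 1) = -46*(-41) + 7*(-2 + 1) = 1886 + 7*(-1) = 1886 - 7 = 1879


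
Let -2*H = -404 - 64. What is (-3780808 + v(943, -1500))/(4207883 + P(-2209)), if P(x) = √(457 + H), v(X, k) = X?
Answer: -1767247741755/1967364371222 + 419985*√691/1967364371222 ≈ -0.89828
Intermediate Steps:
H = 234 (H = -(-404 - 64)/2 = -½*(-468) = 234)
P(x) = √691 (P(x) = √(457 + 234) = √691)
(-3780808 + v(943, -1500))/(4207883 + P(-2209)) = (-3780808 + 943)/(4207883 + √691) = -3779865/(4207883 + √691)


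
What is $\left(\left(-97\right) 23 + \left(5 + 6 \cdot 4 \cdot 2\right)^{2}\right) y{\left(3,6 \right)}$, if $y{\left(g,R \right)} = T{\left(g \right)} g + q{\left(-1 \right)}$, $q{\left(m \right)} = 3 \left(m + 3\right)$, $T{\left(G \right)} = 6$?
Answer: $13872$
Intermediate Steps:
$q{\left(m \right)} = 9 + 3 m$ ($q{\left(m \right)} = 3 \left(3 + m\right) = 9 + 3 m$)
$y{\left(g,R \right)} = 6 + 6 g$ ($y{\left(g,R \right)} = 6 g + \left(9 + 3 \left(-1\right)\right) = 6 g + \left(9 - 3\right) = 6 g + 6 = 6 + 6 g$)
$\left(\left(-97\right) 23 + \left(5 + 6 \cdot 4 \cdot 2\right)^{2}\right) y{\left(3,6 \right)} = \left(\left(-97\right) 23 + \left(5 + 6 \cdot 4 \cdot 2\right)^{2}\right) \left(6 + 6 \cdot 3\right) = \left(-2231 + \left(5 + 24 \cdot 2\right)^{2}\right) \left(6 + 18\right) = \left(-2231 + \left(5 + 48\right)^{2}\right) 24 = \left(-2231 + 53^{2}\right) 24 = \left(-2231 + 2809\right) 24 = 578 \cdot 24 = 13872$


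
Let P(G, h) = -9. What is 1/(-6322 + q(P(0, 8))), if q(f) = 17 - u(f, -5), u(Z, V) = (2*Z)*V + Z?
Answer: -1/6386 ≈ -0.00015659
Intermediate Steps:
u(Z, V) = Z + 2*V*Z (u(Z, V) = 2*V*Z + Z = Z + 2*V*Z)
q(f) = 17 + 9*f (q(f) = 17 - f*(1 + 2*(-5)) = 17 - f*(1 - 10) = 17 - f*(-9) = 17 - (-9)*f = 17 + 9*f)
1/(-6322 + q(P(0, 8))) = 1/(-6322 + (17 + 9*(-9))) = 1/(-6322 + (17 - 81)) = 1/(-6322 - 64) = 1/(-6386) = -1/6386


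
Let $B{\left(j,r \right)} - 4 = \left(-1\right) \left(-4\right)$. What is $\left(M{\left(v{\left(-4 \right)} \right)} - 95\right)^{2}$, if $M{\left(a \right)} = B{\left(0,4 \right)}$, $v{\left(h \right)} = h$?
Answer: $7569$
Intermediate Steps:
$B{\left(j,r \right)} = 8$ ($B{\left(j,r \right)} = 4 - -4 = 4 + 4 = 8$)
$M{\left(a \right)} = 8$
$\left(M{\left(v{\left(-4 \right)} \right)} - 95\right)^{2} = \left(8 - 95\right)^{2} = \left(-87\right)^{2} = 7569$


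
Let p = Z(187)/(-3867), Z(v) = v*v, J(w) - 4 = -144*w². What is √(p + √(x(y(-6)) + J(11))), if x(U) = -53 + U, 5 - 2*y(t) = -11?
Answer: √(-135225123 + 14953689*I*√17465)/3867 ≈ 7.8556 + 8.4115*I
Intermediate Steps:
J(w) = 4 - 144*w²
y(t) = 8 (y(t) = 5/2 - ½*(-11) = 5/2 + 11/2 = 8)
Z(v) = v²
p = -34969/3867 (p = 187²/(-3867) = 34969*(-1/3867) = -34969/3867 ≈ -9.0429)
√(p + √(x(y(-6)) + J(11))) = √(-34969/3867 + √((-53 + 8) + (4 - 144*11²))) = √(-34969/3867 + √(-45 + (4 - 144*121))) = √(-34969/3867 + √(-45 + (4 - 17424))) = √(-34969/3867 + √(-45 - 17420)) = √(-34969/3867 + √(-17465)) = √(-34969/3867 + I*√17465)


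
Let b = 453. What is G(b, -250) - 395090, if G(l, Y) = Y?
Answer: -395340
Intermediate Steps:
G(b, -250) - 395090 = -250 - 395090 = -395340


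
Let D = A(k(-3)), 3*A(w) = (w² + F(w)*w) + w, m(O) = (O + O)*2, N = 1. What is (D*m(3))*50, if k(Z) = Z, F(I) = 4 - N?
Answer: -600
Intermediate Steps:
F(I) = 3 (F(I) = 4 - 1*1 = 4 - 1 = 3)
m(O) = 4*O (m(O) = (2*O)*2 = 4*O)
A(w) = w²/3 + 4*w/3 (A(w) = ((w² + 3*w) + w)/3 = (w² + 4*w)/3 = w²/3 + 4*w/3)
D = -1 (D = (⅓)*(-3)*(4 - 3) = (⅓)*(-3)*1 = -1)
(D*m(3))*50 = -4*3*50 = -1*12*50 = -12*50 = -600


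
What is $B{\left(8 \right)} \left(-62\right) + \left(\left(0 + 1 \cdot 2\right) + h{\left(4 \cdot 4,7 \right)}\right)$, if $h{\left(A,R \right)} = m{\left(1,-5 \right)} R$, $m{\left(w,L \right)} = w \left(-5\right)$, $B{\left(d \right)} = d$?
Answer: $-529$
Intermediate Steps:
$m{\left(w,L \right)} = - 5 w$
$h{\left(A,R \right)} = - 5 R$ ($h{\left(A,R \right)} = \left(-5\right) 1 R = - 5 R$)
$B{\left(8 \right)} \left(-62\right) + \left(\left(0 + 1 \cdot 2\right) + h{\left(4 \cdot 4,7 \right)}\right) = 8 \left(-62\right) + \left(\left(0 + 1 \cdot 2\right) - 35\right) = -496 + \left(\left(0 + 2\right) - 35\right) = -496 + \left(2 - 35\right) = -496 - 33 = -529$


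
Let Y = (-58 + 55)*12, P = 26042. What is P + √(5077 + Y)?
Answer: 26113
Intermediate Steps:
Y = -36 (Y = -3*12 = -36)
P + √(5077 + Y) = 26042 + √(5077 - 36) = 26042 + √5041 = 26042 + 71 = 26113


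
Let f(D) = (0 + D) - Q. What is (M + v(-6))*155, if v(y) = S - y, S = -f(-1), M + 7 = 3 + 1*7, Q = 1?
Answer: 1705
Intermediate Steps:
M = 3 (M = -7 + (3 + 1*7) = -7 + (3 + 7) = -7 + 10 = 3)
f(D) = -1 + D (f(D) = (0 + D) - 1*1 = D - 1 = -1 + D)
S = 2 (S = -(-1 - 1) = -1*(-2) = 2)
v(y) = 2 - y
(M + v(-6))*155 = (3 + (2 - 1*(-6)))*155 = (3 + (2 + 6))*155 = (3 + 8)*155 = 11*155 = 1705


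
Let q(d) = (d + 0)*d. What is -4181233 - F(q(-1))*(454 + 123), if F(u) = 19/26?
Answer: -108723021/26 ≈ -4.1817e+6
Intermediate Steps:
q(d) = d² (q(d) = d*d = d²)
F(u) = 19/26 (F(u) = 19*(1/26) = 19/26)
-4181233 - F(q(-1))*(454 + 123) = -4181233 - 19*(454 + 123)/26 = -4181233 - 19*577/26 = -4181233 - 1*10963/26 = -4181233 - 10963/26 = -108723021/26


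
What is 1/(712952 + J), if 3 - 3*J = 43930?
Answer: 3/2094929 ≈ 1.4320e-6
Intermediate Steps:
J = -43927/3 (J = 1 - ⅓*43930 = 1 - 43930/3 = -43927/3 ≈ -14642.)
1/(712952 + J) = 1/(712952 - 43927/3) = 1/(2094929/3) = 3/2094929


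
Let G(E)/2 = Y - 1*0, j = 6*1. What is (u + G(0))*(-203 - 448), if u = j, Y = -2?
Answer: -1302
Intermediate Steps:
j = 6
G(E) = -4 (G(E) = 2*(-2 - 1*0) = 2*(-2 + 0) = 2*(-2) = -4)
u = 6
(u + G(0))*(-203 - 448) = (6 - 4)*(-203 - 448) = 2*(-651) = -1302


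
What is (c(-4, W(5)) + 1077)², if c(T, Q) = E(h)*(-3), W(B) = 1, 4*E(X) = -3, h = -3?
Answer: 18636489/16 ≈ 1.1648e+6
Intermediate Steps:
E(X) = -¾ (E(X) = (¼)*(-3) = -¾)
c(T, Q) = 9/4 (c(T, Q) = -¾*(-3) = 9/4)
(c(-4, W(5)) + 1077)² = (9/4 + 1077)² = (4317/4)² = 18636489/16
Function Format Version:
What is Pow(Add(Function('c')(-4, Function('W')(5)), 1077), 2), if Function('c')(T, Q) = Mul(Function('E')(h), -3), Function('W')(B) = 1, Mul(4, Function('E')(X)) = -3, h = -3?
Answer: Rational(18636489, 16) ≈ 1.1648e+6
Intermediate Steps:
Function('E')(X) = Rational(-3, 4) (Function('E')(X) = Mul(Rational(1, 4), -3) = Rational(-3, 4))
Function('c')(T, Q) = Rational(9, 4) (Function('c')(T, Q) = Mul(Rational(-3, 4), -3) = Rational(9, 4))
Pow(Add(Function('c')(-4, Function('W')(5)), 1077), 2) = Pow(Add(Rational(9, 4), 1077), 2) = Pow(Rational(4317, 4), 2) = Rational(18636489, 16)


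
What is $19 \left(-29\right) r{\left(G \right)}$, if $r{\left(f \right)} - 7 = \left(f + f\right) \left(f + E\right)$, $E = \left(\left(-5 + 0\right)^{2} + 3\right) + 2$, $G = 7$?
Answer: $-289275$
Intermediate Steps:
$E = 30$ ($E = \left(\left(-5\right)^{2} + 3\right) + 2 = \left(25 + 3\right) + 2 = 28 + 2 = 30$)
$r{\left(f \right)} = 7 + 2 f \left(30 + f\right)$ ($r{\left(f \right)} = 7 + \left(f + f\right) \left(f + 30\right) = 7 + 2 f \left(30 + f\right)$)
$19 \left(-29\right) r{\left(G \right)} = 19 \left(-29\right) \left(7 + 2 \cdot 7^{2} + 60 \cdot 7\right) = - 551 \left(7 + 2 \cdot 49 + 420\right) = - 551 \left(7 + 98 + 420\right) = \left(-551\right) 525 = -289275$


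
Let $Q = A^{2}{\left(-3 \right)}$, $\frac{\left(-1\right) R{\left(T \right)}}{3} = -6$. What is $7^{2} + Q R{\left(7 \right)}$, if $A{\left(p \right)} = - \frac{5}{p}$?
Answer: $99$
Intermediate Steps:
$R{\left(T \right)} = 18$ ($R{\left(T \right)} = \left(-3\right) \left(-6\right) = 18$)
$Q = \frac{25}{9}$ ($Q = \left(- \frac{5}{-3}\right)^{2} = \left(\left(-5\right) \left(- \frac{1}{3}\right)\right)^{2} = \left(\frac{5}{3}\right)^{2} = \frac{25}{9} \approx 2.7778$)
$7^{2} + Q R{\left(7 \right)} = 7^{2} + \frac{25}{9} \cdot 18 = 49 + 50 = 99$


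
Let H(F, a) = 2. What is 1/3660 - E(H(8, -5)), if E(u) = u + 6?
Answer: -29279/3660 ≈ -7.9997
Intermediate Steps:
E(u) = 6 + u
1/3660 - E(H(8, -5)) = 1/3660 - (6 + 2) = 1/3660 - 1*8 = 1/3660 - 8 = -29279/3660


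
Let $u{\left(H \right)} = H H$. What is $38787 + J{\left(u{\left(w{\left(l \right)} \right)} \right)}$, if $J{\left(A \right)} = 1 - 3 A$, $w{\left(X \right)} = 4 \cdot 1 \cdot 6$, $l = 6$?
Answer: $37060$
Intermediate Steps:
$w{\left(X \right)} = 24$ ($w{\left(X \right)} = 4 \cdot 6 = 24$)
$u{\left(H \right)} = H^{2}$
$38787 + J{\left(u{\left(w{\left(l \right)} \right)} \right)} = 38787 + \left(1 - 3 \cdot 24^{2}\right) = 38787 + \left(1 - 1728\right) = 38787 - 1727 = 37060$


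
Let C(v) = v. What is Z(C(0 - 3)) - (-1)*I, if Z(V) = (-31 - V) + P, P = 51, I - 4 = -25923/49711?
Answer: 1316274/49711 ≈ 26.479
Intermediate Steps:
I = 172921/49711 (I = 4 - 25923/49711 = 172921/49711 ≈ 3.4785)
Z(V) = 20 - V (Z(V) = (-31 - V) + 51 = 20 - V)
Z(C(0 - 3)) - (-1)*I = (20 - (0 - 3)) - (-1)*172921/49711 = (20 - 1*(-3)) - 1*(-172921/49711) = (20 + 3) + 172921/49711 = 23 + 172921/49711 = 1316274/49711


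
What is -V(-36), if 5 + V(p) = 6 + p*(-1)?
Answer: -37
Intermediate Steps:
V(p) = 1 - p (V(p) = -5 + (6 + p*(-1)) = -5 + (6 - p) = 1 - p)
-V(-36) = -(1 - 1*(-36)) = -(1 + 36) = -1*37 = -37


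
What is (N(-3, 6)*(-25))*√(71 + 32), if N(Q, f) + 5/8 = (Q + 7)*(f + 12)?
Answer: -14275*√103/8 ≈ -18109.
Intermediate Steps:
N(Q, f) = -5/8 + (7 + Q)*(12 + f) (N(Q, f) = -5/8 + (Q + 7)*(f + 12) = -5/8 + (7 + Q)*(12 + f))
(N(-3, 6)*(-25))*√(71 + 32) = ((667/8 + 7*6 + 12*(-3) - 3*6)*(-25))*√(71 + 32) = ((667/8 + 42 - 36 - 18)*(-25))*√103 = ((571/8)*(-25))*√103 = -14275*√103/8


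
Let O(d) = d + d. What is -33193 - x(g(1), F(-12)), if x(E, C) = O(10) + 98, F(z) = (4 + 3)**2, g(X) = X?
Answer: -33311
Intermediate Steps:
O(d) = 2*d
F(z) = 49 (F(z) = 7**2 = 49)
x(E, C) = 118 (x(E, C) = 2*10 + 98 = 20 + 98 = 118)
-33193 - x(g(1), F(-12)) = -33193 - 1*118 = -33193 - 118 = -33311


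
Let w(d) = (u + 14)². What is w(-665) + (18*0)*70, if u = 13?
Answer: 729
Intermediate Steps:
w(d) = 729 (w(d) = (13 + 14)² = 27² = 729)
w(-665) + (18*0)*70 = 729 + (18*0)*70 = 729 + 0*70 = 729 + 0 = 729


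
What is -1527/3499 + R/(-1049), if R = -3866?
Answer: 11925311/3670451 ≈ 3.2490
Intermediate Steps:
-1527/3499 + R/(-1049) = -1527/3499 - 3866/(-1049) = -1527*1/3499 - 3866*(-1/1049) = -1527/3499 + 3866/1049 = 11925311/3670451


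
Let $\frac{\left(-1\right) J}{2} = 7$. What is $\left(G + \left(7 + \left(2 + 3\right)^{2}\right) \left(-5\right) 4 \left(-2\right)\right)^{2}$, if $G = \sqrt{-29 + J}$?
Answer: $\left(1280 + i \sqrt{43}\right)^{2} \approx 1.6384 \cdot 10^{6} + 1.679 \cdot 10^{4} i$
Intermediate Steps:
$J = -14$ ($J = \left(-2\right) 7 = -14$)
$G = i \sqrt{43}$ ($G = \sqrt{-29 - 14} = \sqrt{-43} = i \sqrt{43} \approx 6.5574 i$)
$\left(G + \left(7 + \left(2 + 3\right)^{2}\right) \left(-5\right) 4 \left(-2\right)\right)^{2} = \left(i \sqrt{43} + \left(7 + \left(2 + 3\right)^{2}\right) \left(-5\right) 4 \left(-2\right)\right)^{2} = \left(i \sqrt{43} + \left(7 + 5^{2}\right) \left(\left(-20\right) \left(-2\right)\right)\right)^{2} = \left(i \sqrt{43} + \left(7 + 25\right) 40\right)^{2} = \left(i \sqrt{43} + 32 \cdot 40\right)^{2} = \left(i \sqrt{43} + 1280\right)^{2} = \left(1280 + i \sqrt{43}\right)^{2}$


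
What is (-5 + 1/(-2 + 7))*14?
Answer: -336/5 ≈ -67.200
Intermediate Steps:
(-5 + 1/(-2 + 7))*14 = (-5 + 1/5)*14 = (-5 + ⅕)*14 = -24/5*14 = -336/5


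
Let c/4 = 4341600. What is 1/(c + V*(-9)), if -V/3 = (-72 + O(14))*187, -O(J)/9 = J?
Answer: 1/16366698 ≈ 6.1100e-8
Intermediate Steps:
c = 17366400 (c = 4*4341600 = 17366400)
O(J) = -9*J
V = 111078 (V = -3*(-72 - 9*14)*187 = -3*(-72 - 126)*187 = -(-594)*187 = -3*(-37026) = 111078)
1/(c + V*(-9)) = 1/(17366400 + 111078*(-9)) = 1/(17366400 - 999702) = 1/16366698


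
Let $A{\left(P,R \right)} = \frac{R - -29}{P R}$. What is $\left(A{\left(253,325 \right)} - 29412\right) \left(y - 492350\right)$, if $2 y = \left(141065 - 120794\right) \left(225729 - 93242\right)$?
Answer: $- \frac{3246291804524093421}{82225} \approx -3.9481 \cdot 10^{13}$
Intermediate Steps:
$y = \frac{2685643977}{2}$ ($y = \frac{\left(141065 - 120794\right) \left(225729 - 93242\right)}{2} = \frac{20271 \cdot 132487}{2} = \frac{1}{2} \cdot 2685643977 = \frac{2685643977}{2} \approx 1.3428 \cdot 10^{9}$)
$A{\left(P,R \right)} = \frac{29 + R}{P R}$ ($A{\left(P,R \right)} = \left(R + 29\right) \frac{1}{P R} = \left(29 + R\right) \frac{1}{P R} = \frac{29 + R}{P R}$)
$\left(A{\left(253,325 \right)} - 29412\right) \left(y - 492350\right) = \left(\frac{29 + 325}{253 \cdot 325} - 29412\right) \left(\frac{2685643977}{2} - 492350\right) = \left(\frac{1}{253} \cdot \frac{1}{325} \cdot 354 - 29412\right) \frac{2684659277}{2} = \left(\frac{354}{82225} - 29412\right) \frac{2684659277}{2} = \left(- \frac{2418401346}{82225}\right) \frac{2684659277}{2} = - \frac{3246291804524093421}{82225}$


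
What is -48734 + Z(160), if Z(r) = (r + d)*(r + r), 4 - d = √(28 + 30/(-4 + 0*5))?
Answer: 3746 - 160*√82 ≈ 2297.1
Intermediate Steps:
d = 4 - √82/2 (d = 4 - √(28 + 30/(-4 + 0*5)) = 4 - √(28 + 30/(-4 + 0)) = 4 - √(28 + 30/(-4)) = 4 - √(28 + 30*(-¼)) = 4 - √(28 - 15/2) = 4 - √(41/2) = 4 - √82/2 ≈ -0.52769)
Z(r) = 2*r*(4 + r - √82/2) (Z(r) = (r + (4 - √82/2))*(r + r) = (4 + r - √82/2)*(2*r) = 2*r*(4 + r - √82/2))
-48734 + Z(160) = -48734 + 160*(8 - √82 + 2*160) = -48734 + 160*(8 - √82 + 320) = -48734 + 160*(328 - √82) = -48734 + (52480 - 160*√82) = 3746 - 160*√82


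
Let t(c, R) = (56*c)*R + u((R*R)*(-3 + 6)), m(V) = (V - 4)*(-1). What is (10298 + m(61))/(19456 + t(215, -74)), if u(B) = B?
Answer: -539/45004 ≈ -0.011977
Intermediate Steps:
m(V) = 4 - V (m(V) = (-4 + V)*(-1) = 4 - V)
t(c, R) = 3*R² + 56*R*c (t(c, R) = (56*c)*R + (R*R)*(-3 + 6) = 56*R*c + R²*3 = 56*R*c + 3*R² = 3*R² + 56*R*c)
(10298 + m(61))/(19456 + t(215, -74)) = (10298 + (4 - 1*61))/(19456 - 74*(3*(-74) + 56*215)) = (10298 + (4 - 61))/(19456 - 74*(-222 + 12040)) = (10298 - 57)/(19456 - 74*11818) = 10241/(19456 - 874532) = 10241/(-855076) = 10241*(-1/855076) = -539/45004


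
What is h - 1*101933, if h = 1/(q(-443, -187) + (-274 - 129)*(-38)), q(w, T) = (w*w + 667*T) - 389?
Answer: -8811598184/86445 ≈ -1.0193e+5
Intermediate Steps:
q(w, T) = -389 + w² + 667*T (q(w, T) = (w² + 667*T) - 389 = -389 + w² + 667*T)
h = 1/86445 (h = 1/((-389 + (-443)² + 667*(-187)) + (-274 - 129)*(-38)) = 1/((-389 + 196249 - 124729) - 403*(-38)) = 1/(71131 + 15314) = 1/86445 ≈ 1.1568e-5)
h - 1*101933 = 1/86445 - 1*101933 = 1/86445 - 101933 = -8811598184/86445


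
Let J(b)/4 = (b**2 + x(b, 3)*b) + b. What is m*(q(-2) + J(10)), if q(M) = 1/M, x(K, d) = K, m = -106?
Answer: -88987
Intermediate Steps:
q(M) = 1/M
J(b) = 4*b + 8*b**2 (J(b) = 4*((b**2 + b*b) + b) = 4*((b**2 + b**2) + b) = 4*(2*b**2 + b) = 4*(b + 2*b**2) = 4*b + 8*b**2)
m*(q(-2) + J(10)) = -106*(1/(-2) + 4*10*(1 + 2*10)) = -106*(-1/2 + 4*10*(1 + 20)) = -106*(-1/2 + 4*10*21) = -106*(-1/2 + 840) = -106*1679/2 = -88987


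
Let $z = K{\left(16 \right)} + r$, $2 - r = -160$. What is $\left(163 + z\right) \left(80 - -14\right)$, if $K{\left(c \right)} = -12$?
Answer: $29422$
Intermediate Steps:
$r = 162$ ($r = 2 - -160 = 2 + 160 = 162$)
$z = 150$ ($z = -12 + 162 = 150$)
$\left(163 + z\right) \left(80 - -14\right) = \left(163 + 150\right) \left(80 - -14\right) = 313 \left(80 + 14\right) = 313 \cdot 94 = 29422$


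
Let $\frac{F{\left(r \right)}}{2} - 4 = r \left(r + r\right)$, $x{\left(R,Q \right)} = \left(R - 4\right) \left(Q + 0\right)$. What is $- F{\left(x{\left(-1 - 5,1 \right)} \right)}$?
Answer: $-408$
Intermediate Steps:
$x{\left(R,Q \right)} = Q \left(-4 + R\right)$ ($x{\left(R,Q \right)} = \left(-4 + R\right) Q = Q \left(-4 + R\right)$)
$F{\left(r \right)} = 8 + 4 r^{2}$ ($F{\left(r \right)} = 8 + 2 r \left(r + r\right) = 8 + 2 r 2 r = 8 + 2 \cdot 2 r^{2} = 8 + 4 r^{2}$)
$- F{\left(x{\left(-1 - 5,1 \right)} \right)} = - (8 + 4 \left(1 \left(-4 - 6\right)\right)^{2}) = - (8 + 4 \left(1 \left(-10\right)\right)^{2}) = - (8 + 4 \left(-10\right)^{2}) = - (8 + 4 \cdot 100) = - (8 + 400) = \left(-1\right) 408 = -408$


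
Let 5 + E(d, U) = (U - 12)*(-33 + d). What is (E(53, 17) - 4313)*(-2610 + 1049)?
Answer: 6584298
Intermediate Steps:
E(d, U) = -5 + (-33 + d)*(-12 + U) (E(d, U) = -5 + (U - 12)*(-33 + d) = -5 + (-12 + U)*(-33 + d) = -5 + (-33 + d)*(-12 + U))
(E(53, 17) - 4313)*(-2610 + 1049) = ((391 - 33*17 - 12*53 + 17*53) - 4313)*(-2610 + 1049) = ((391 - 561 - 636 + 901) - 4313)*(-1561) = (95 - 4313)*(-1561) = -4218*(-1561) = 6584298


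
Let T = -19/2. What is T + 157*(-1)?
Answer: -333/2 ≈ -166.50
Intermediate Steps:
T = -19/2 (T = -19*½ = -19/2 ≈ -9.5000)
T + 157*(-1) = -19/2 + 157*(-1) = -19/2 - 157 = -333/2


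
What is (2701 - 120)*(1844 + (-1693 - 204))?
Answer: -136793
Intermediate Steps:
(2701 - 120)*(1844 + (-1693 - 204)) = 2581*(1844 - 1897) = 2581*(-53) = -136793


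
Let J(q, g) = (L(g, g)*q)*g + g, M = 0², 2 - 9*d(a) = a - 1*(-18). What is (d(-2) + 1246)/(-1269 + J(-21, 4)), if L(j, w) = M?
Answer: -2240/2277 ≈ -0.98375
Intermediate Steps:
d(a) = -16/9 - a/9 (d(a) = 2/9 - (a - 1*(-18))/9 = 2/9 - (a + 18)/9 = 2/9 - (18 + a)/9 = 2/9 + (-2 - a/9) = -16/9 - a/9)
M = 0
L(j, w) = 0
J(q, g) = g (J(q, g) = (0*q)*g + g = 0*g + g = 0 + g = g)
(d(-2) + 1246)/(-1269 + J(-21, 4)) = ((-16/9 - ⅑*(-2)) + 1246)/(-1269 + 4) = ((-16/9 + 2/9) + 1246)/(-1265) = (-14/9 + 1246)*(-1/1265) = (11200/9)*(-1/1265) = -2240/2277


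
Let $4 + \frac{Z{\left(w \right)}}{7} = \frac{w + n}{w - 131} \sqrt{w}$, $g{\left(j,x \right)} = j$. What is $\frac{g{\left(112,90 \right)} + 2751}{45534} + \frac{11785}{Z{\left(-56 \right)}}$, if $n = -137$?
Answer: $\frac{- 50166305431 i + 3867913 \sqrt{14}}{318738 \left(193 \sqrt{14} + 374 i\right)} \approx -88.955 - 171.88 i$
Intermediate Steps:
$Z{\left(w \right)} = -28 + \frac{7 \sqrt{w} \left(-137 + w\right)}{-131 + w}$ ($Z{\left(w \right)} = -28 + 7 \frac{w - 137}{w - 131} \sqrt{w} = -28 + 7 \frac{-137 + w}{-131 + w} \sqrt{w} = -28 + 7 \frac{\sqrt{w} \left(-137 + w\right)}{-131 + w} = -28 + \frac{7 \sqrt{w} \left(-137 + w\right)}{-131 + w}$)
$\frac{g{\left(112,90 \right)} + 2751}{45534} + \frac{11785}{Z{\left(-56 \right)}} = \frac{112 + 2751}{45534} + \frac{11785}{7 \frac{1}{-131 - 56} \left(524 + \left(-56\right)^{\frac{3}{2}} - 137 \sqrt{-56} - -224\right)} = 2863 \cdot \frac{1}{45534} + \frac{11785}{7 \frac{1}{-187} \left(524 - 112 i \sqrt{14} - 137 \cdot 2 i \sqrt{14} + 224\right)} = \frac{2863}{45534} + \frac{11785}{7 \left(- \frac{1}{187}\right) \left(524 - 112 i \sqrt{14} - 274 i \sqrt{14} + 224\right)} = \frac{2863}{45534} + \frac{11785}{7 \left(- \frac{1}{187}\right) \left(748 - 386 i \sqrt{14}\right)} = \frac{2863}{45534} + \frac{11785}{-28 + \frac{2702 i \sqrt{14}}{187}}$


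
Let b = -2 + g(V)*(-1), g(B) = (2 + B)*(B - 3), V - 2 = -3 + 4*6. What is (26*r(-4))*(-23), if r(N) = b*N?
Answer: -1200784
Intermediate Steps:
V = 23 (V = 2 + (-3 + 4*6) = 2 + (-3 + 24) = 2 + 21 = 23)
g(B) = (-3 + B)*(2 + B) (g(B) = (2 + B)*(-3 + B) = (-3 + B)*(2 + B))
b = -502 (b = -2 + (-6 + 23² - 1*23)*(-1) = -2 + (-6 + 529 - 23)*(-1) = -2 + 500*(-1) = -2 - 500 = -502)
r(N) = -502*N
(26*r(-4))*(-23) = (26*(-502*(-4)))*(-23) = (26*2008)*(-23) = 52208*(-23) = -1200784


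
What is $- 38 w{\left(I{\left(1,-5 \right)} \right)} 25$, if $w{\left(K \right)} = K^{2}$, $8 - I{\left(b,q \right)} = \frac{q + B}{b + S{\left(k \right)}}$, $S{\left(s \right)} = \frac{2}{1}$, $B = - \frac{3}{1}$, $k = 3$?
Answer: $- \frac{972800}{9} \approx -1.0809 \cdot 10^{5}$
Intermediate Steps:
$B = -3$ ($B = \left(-3\right) 1 = -3$)
$S{\left(s \right)} = 2$ ($S{\left(s \right)} = 2 \cdot 1 = 2$)
$I{\left(b,q \right)} = 8 - \frac{-3 + q}{2 + b}$ ($I{\left(b,q \right)} = 8 - \frac{q - 3}{b + 2} = 8 - \frac{-3 + q}{2 + b}$)
$- 38 w{\left(I{\left(1,-5 \right)} \right)} 25 = - 38 \left(\frac{19 - -5 + 8 \cdot 1}{2 + 1}\right)^{2} \cdot 25 = - 38 \left(\frac{19 + 5 + 8}{3}\right)^{2} \cdot 25 = - 38 \left(\frac{1}{3} \cdot 32\right)^{2} \cdot 25 = - 38 \left(\frac{32}{3}\right)^{2} \cdot 25 = \left(-38\right) \frac{1024}{9} \cdot 25 = \left(- \frac{38912}{9}\right) 25 = - \frac{972800}{9}$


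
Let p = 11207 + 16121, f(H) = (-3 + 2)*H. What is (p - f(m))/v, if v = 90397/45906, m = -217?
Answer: 1244557566/90397 ≈ 13768.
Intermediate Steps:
f(H) = -H
v = 90397/45906 (v = 90397*(1/45906) = 90397/45906 ≈ 1.9692)
p = 27328
(p - f(m))/v = (27328 - (-1)*(-217))/(90397/45906) = (27328 - 1*217)*(45906/90397) = (27328 - 217)*(45906/90397) = 27111*(45906/90397) = 1244557566/90397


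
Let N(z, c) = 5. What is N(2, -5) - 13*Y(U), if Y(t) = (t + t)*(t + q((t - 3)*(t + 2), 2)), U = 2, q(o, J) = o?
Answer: 109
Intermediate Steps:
Y(t) = 2*t*(t + (-3 + t)*(2 + t)) (Y(t) = (t + t)*(t + (t - 3)*(t + 2)) = (2*t)*(t + (-3 + t)*(2 + t)) = 2*t*(t + (-3 + t)*(2 + t)))
N(2, -5) - 13*Y(U) = 5 - 26*2*(-6 + 2**2) = 5 - 26*2*(-6 + 4) = 5 - 26*2*(-2) = 5 - 13*(-8) = 5 + 104 = 109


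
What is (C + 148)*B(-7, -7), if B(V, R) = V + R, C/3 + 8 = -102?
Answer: 2548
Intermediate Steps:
C = -330 (C = -24 + 3*(-102) = -24 - 306 = -330)
B(V, R) = R + V
(C + 148)*B(-7, -7) = (-330 + 148)*(-7 - 7) = -182*(-14) = 2548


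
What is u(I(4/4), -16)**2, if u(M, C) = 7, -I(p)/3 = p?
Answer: 49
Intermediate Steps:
I(p) = -3*p
u(I(4/4), -16)**2 = 7**2 = 49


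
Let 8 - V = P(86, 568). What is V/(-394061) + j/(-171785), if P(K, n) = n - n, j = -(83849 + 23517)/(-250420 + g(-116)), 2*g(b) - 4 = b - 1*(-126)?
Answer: -386446330966/16951399747799505 ≈ -2.2797e-5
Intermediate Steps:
g(b) = 65 + b/2 (g(b) = 2 + (b - 1*(-126))/2 = 2 + (b + 126)/2 = 2 + (126 + b)/2 = 2 + (63 + b/2) = 65 + b/2)
j = 107366/250413 (j = -(83849 + 23517)/(-250420 + (65 + (½)*(-116))) = -107366/(-250420 + (65 - 58)) = -107366/(-250420 + 7) = -107366/(-250413) = -107366*(-1)/250413 = -1*(-107366/250413) = 107366/250413 ≈ 0.42876)
P(K, n) = 0
V = 8 (V = 8 - 1*0 = 8 + 0 = 8)
V/(-394061) + j/(-171785) = 8/(-394061) + (107366/250413)/(-171785) = 8*(-1/394061) + (107366/250413)*(-1/171785) = -8/394061 - 107366/43017197205 = -386446330966/16951399747799505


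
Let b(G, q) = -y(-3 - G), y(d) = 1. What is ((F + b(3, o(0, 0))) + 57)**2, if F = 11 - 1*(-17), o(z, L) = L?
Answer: 7056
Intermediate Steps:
b(G, q) = -1 (b(G, q) = -1*1 = -1)
F = 28 (F = 11 + 17 = 28)
((F + b(3, o(0, 0))) + 57)**2 = ((28 - 1) + 57)**2 = (27 + 57)**2 = 84**2 = 7056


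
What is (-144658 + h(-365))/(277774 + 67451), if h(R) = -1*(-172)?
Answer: -48162/115075 ≈ -0.41853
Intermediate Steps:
h(R) = 172
(-144658 + h(-365))/(277774 + 67451) = (-144658 + 172)/(277774 + 67451) = -144486/345225 = -144486*1/345225 = -48162/115075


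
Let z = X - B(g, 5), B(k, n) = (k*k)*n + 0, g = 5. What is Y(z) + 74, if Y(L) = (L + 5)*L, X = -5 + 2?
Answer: 15818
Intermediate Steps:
X = -3
B(k, n) = n*k**2 (B(k, n) = k**2*n + 0 = n*k**2 + 0 = n*k**2)
z = -128 (z = -3 - 5*5**2 = -3 - 5*25 = -3 - 1*125 = -3 - 125 = -128)
Y(L) = L*(5 + L) (Y(L) = (5 + L)*L = L*(5 + L))
Y(z) + 74 = -128*(5 - 128) + 74 = -128*(-123) + 74 = 15744 + 74 = 15818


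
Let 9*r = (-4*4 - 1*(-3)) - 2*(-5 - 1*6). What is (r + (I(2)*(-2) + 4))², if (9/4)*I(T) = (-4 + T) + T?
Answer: 25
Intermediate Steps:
I(T) = -16/9 + 8*T/9 (I(T) = 4*((-4 + T) + T)/9 = 4*(-4 + 2*T)/9 = -16/9 + 8*T/9)
r = 1 (r = ((-4*4 - 1*(-3)) - 2*(-5 - 1*6))/9 = ((-16 + 3) - 2*(-5 - 6))/9 = (-13 - 2*(-11))/9 = (-13 + 22)/9 = (⅑)*9 = 1)
(r + (I(2)*(-2) + 4))² = (1 + ((-16/9 + (8/9)*2)*(-2) + 4))² = (1 + ((-16/9 + 16/9)*(-2) + 4))² = (1 + (0*(-2) + 4))² = (1 + (0 + 4))² = (1 + 4)² = 5² = 25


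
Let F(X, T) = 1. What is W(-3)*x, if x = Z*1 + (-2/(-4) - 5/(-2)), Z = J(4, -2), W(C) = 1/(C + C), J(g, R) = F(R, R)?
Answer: -⅔ ≈ -0.66667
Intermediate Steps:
J(g, R) = 1
W(C) = 1/(2*C)
Z = 1
x = 4 (x = 1*1 + (-2/(-4) - 5/(-2)) = 1 + (-2*(-¼) - 5*(-½)) = 1 + (½ + 5/2) = 1 + 3 = 4)
W(-3)*x = ((½)/(-3))*4 = ((½)*(-⅓))*4 = -⅙*4 = -⅔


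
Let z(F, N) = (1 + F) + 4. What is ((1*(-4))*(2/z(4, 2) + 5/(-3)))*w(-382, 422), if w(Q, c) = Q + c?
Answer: 2080/9 ≈ 231.11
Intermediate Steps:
z(F, N) = 5 + F
((1*(-4))*(2/z(4, 2) + 5/(-3)))*w(-382, 422) = ((1*(-4))*(2/(5 + 4) + 5/(-3)))*(-382 + 422) = -4*(2/9 + 5*(-⅓))*40 = -4*(2*(⅑) - 5/3)*40 = -4*(2/9 - 5/3)*40 = -4*(-13/9)*40 = (52/9)*40 = 2080/9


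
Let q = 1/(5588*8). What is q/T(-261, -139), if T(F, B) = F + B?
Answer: -1/17881600 ≈ -5.5923e-8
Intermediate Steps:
T(F, B) = B + F
q = 1/44704 ≈ 2.2369e-5
q/T(-261, -139) = 1/(44704*(-139 - 261)) = (1/44704)/(-400) = (1/44704)*(-1/400) = -1/17881600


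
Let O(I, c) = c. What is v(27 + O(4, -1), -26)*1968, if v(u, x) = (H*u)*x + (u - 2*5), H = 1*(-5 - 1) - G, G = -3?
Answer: 4022592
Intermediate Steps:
H = -3 (H = 1*(-5 - 1) - 1*(-3) = 1*(-6) + 3 = -6 + 3 = -3)
v(u, x) = -10 + u - 3*u*x (v(u, x) = (-3*u)*x + (u - 2*5) = -3*u*x + (u - 10) = -3*u*x + (-10 + u) = -10 + u - 3*u*x)
v(27 + O(4, -1), -26)*1968 = (-10 + (27 - 1) - 3*(27 - 1)*(-26))*1968 = (-10 + 26 - 3*26*(-26))*1968 = (-10 + 26 + 2028)*1968 = 2044*1968 = 4022592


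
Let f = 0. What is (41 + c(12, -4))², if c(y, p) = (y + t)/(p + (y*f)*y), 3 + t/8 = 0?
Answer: 1936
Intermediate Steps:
t = -24 (t = -24 + 8*0 = -24 + 0 = -24)
c(y, p) = (-24 + y)/p (c(y, p) = (y - 24)/(p + (y*0)*y) = (-24 + y)/(p + 0*y) = (-24 + y)/(p + 0) = (-24 + y)/p)
(41 + c(12, -4))² = (41 + (-24 + 12)/(-4))² = (41 - ¼*(-12))² = (41 + 3)² = 44² = 1936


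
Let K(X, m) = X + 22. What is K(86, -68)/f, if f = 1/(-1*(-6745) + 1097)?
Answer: 846936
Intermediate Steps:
K(X, m) = 22 + X
f = 1/7842 (f = 1/(6745 + 1097) = 1/7842 ≈ 0.00012752)
K(86, -68)/f = (22 + 86)/(1/7842) = 108*7842 = 846936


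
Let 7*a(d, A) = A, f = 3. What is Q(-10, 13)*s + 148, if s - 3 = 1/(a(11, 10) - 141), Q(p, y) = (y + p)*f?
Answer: 170912/977 ≈ 174.94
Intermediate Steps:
Q(p, y) = 3*p + 3*y (Q(p, y) = (y + p)*3 = (p + y)*3 = 3*p + 3*y)
a(d, A) = A/7
s = 2924/977 (s = 3 + 1/((⅐)*10 - 141) = 3 + 1/(10/7 - 141) = 3 + 1/(-977/7) = 3 - 7/977 = 2924/977 ≈ 2.9928)
Q(-10, 13)*s + 148 = (3*(-10) + 3*13)*(2924/977) + 148 = (-30 + 39)*(2924/977) + 148 = 9*(2924/977) + 148 = 26316/977 + 148 = 170912/977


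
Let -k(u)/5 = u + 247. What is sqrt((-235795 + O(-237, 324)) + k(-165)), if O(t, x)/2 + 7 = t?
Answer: I*sqrt(236693) ≈ 486.51*I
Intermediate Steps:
O(t, x) = -14 + 2*t
k(u) = -1235 - 5*u (k(u) = -5*(u + 247) = -5*(247 + u) = -1235 - 5*u)
sqrt((-235795 + O(-237, 324)) + k(-165)) = sqrt((-235795 + (-14 + 2*(-237))) + (-1235 - 5*(-165))) = sqrt((-235795 + (-14 - 474)) + (-1235 + 825)) = sqrt((-235795 - 488) - 410) = sqrt(-236283 - 410) = sqrt(-236693) = I*sqrt(236693)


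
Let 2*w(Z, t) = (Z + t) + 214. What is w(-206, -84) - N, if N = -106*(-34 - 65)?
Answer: -10532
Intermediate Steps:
N = 10494 (N = -106*(-99) = 10494)
w(Z, t) = 107 + Z/2 + t/2 (w(Z, t) = ((Z + t) + 214)/2 = (214 + Z + t)/2 = 107 + Z/2 + t/2)
w(-206, -84) - N = (107 + (½)*(-206) + (½)*(-84)) - 1*10494 = (107 - 103 - 42) - 10494 = -38 - 10494 = -10532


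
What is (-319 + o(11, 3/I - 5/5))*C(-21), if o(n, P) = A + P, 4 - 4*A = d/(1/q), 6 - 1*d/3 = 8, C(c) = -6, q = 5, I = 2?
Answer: 1860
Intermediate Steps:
d = -6 (d = 18 - 3*8 = 18 - 24 = -6)
A = 17/2 (A = 1 - (-3)/(2*(1/5)) = 1 - (-3)/(2*1/5) = 1 - (-3)*5/2 = 1 - 1/4*(-30) = 1 + 15/2 = 17/2 ≈ 8.5000)
o(n, P) = 17/2 + P
(-319 + o(11, 3/I - 5/5))*C(-21) = (-319 + (17/2 + (3/2 - 5/5)))*(-6) = (-319 + (17/2 + (3*(1/2) - 5*1/5)))*(-6) = (-319 + (17/2 + (3/2 - 1)))*(-6) = (-319 + (17/2 + 1/2))*(-6) = (-319 + 9)*(-6) = -310*(-6) = 1860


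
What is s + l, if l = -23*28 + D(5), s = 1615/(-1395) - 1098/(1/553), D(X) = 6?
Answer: -169585451/279 ≈ -6.0783e+5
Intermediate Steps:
s = -169407449/279 (s = 1615*(-1/1395) - 1098/1/553 = -323/279 - 1098*553 = -323/279 - 607194 = -169407449/279 ≈ -6.0720e+5)
l = -638 (l = -23*28 + 6 = -644 + 6 = -638)
s + l = -169407449/279 - 638 = -169585451/279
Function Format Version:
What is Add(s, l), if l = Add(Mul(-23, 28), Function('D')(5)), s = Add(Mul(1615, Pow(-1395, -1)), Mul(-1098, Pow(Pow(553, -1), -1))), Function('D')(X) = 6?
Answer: Rational(-169585451, 279) ≈ -6.0783e+5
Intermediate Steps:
s = Rational(-169407449, 279) (s = Add(Mul(1615, Rational(-1, 1395)), Mul(-1098, Pow(Rational(1, 553), -1))) = Add(Rational(-323, 279), Mul(-1098, 553)) = Add(Rational(-323, 279), -607194) = Rational(-169407449, 279) ≈ -6.0720e+5)
l = -638 (l = Add(Mul(-23, 28), 6) = Add(-644, 6) = -638)
Add(s, l) = Add(Rational(-169407449, 279), -638) = Rational(-169585451, 279)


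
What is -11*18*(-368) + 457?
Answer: 73321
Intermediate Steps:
-11*18*(-368) + 457 = -198*(-368) + 457 = 72864 + 457 = 73321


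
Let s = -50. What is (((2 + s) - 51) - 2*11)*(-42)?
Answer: 5082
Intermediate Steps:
(((2 + s) - 51) - 2*11)*(-42) = (((2 - 50) - 51) - 2*11)*(-42) = ((-48 - 51) - 22)*(-42) = (-99 - 22)*(-42) = -121*(-42) = 5082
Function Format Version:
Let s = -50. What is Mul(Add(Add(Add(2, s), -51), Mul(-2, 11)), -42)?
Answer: 5082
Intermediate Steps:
Mul(Add(Add(Add(2, s), -51), Mul(-2, 11)), -42) = Mul(Add(Add(Add(2, -50), -51), Mul(-2, 11)), -42) = Mul(Add(Add(-48, -51), -22), -42) = Mul(Add(-99, -22), -42) = Mul(-121, -42) = 5082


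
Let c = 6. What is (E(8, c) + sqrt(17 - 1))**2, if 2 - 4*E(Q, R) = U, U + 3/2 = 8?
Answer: 529/64 ≈ 8.2656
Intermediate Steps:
U = 13/2 (U = -3/2 + 8 = 13/2 ≈ 6.5000)
E(Q, R) = -9/8 (E(Q, R) = 1/2 - 1/4*13/2 = 1/2 - 13/8 = -9/8)
(E(8, c) + sqrt(17 - 1))**2 = (-9/8 + sqrt(17 - 1))**2 = (-9/8 + sqrt(16))**2 = (-9/8 + 4)**2 = (23/8)**2 = 529/64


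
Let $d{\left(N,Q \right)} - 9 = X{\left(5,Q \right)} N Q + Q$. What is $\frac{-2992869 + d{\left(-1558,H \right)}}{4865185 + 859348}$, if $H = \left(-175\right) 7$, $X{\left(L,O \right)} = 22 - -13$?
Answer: $\frac{63805165}{5724533} \approx 11.146$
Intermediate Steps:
$X{\left(L,O \right)} = 35$ ($X{\left(L,O \right)} = 22 + 13 = 35$)
$H = -1225$
$d{\left(N,Q \right)} = 9 + Q + 35 N Q$ ($d{\left(N,Q \right)} = 9 + \left(35 N Q + Q\right) = 9 + \left(Q + 35 N Q\right) = 9 + Q + 35 N Q$)
$\frac{-2992869 + d{\left(-1558,H \right)}}{4865185 + 859348} = \frac{-2992869 + \left(9 - 1225 + 35 \left(-1558\right) \left(-1225\right)\right)}{4865185 + 859348} = \frac{-2992869 + \left(9 - 1225 + 66799250\right)}{5724533} = \left(-2992869 + 66798034\right) \frac{1}{5724533} = 63805165 \cdot \frac{1}{5724533} = \frac{63805165}{5724533}$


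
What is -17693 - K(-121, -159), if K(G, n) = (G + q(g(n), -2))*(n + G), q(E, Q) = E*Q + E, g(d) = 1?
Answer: -51853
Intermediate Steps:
q(E, Q) = E + E*Q
K(G, n) = (-1 + G)*(G + n) (K(G, n) = (G + 1*(1 - 2))*(n + G) = (G + 1*(-1))*(G + n) = (G - 1)*(G + n) = (-1 + G)*(G + n))
-17693 - K(-121, -159) = -17693 - ((-121)² - 1*(-121) - 1*(-159) - 121*(-159)) = -17693 - (14641 + 121 + 159 + 19239) = -17693 - 1*34160 = -17693 - 34160 = -51853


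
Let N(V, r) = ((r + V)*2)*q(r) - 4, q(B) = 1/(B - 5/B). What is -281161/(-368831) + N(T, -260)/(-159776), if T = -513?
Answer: 151825338949547/199169822887816 ≈ 0.76229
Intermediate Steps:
N(V, r) = -4 + r*(2*V + 2*r)/(-5 + r²) (N(V, r) = ((r + V)*2)*(r/(-5 + r²)) - 4 = ((V + r)*2)*(r/(-5 + r²)) - 4 = (2*V + 2*r)*(r/(-5 + r²)) - 4 = r*(2*V + 2*r)/(-5 + r²) - 4 = -4 + r*(2*V + 2*r)/(-5 + r²))
-281161/(-368831) + N(T, -260)/(-159776) = -281161/(-368831) + (2*(10 - 1*(-260)² - 513*(-260))/(-5 + (-260)²))/(-159776) = -281161*(-1/368831) + (2*(10 - 1*67600 + 133380)/(-5 + 67600))*(-1/159776) = 281161/368831 + (2*(10 - 67600 + 133380)/67595)*(-1/159776) = 281161/368831 + (2*(1/67595)*65790)*(-1/159776) = 281161/368831 + (26316/13519)*(-1/159776) = 281161/368831 - 6579/540002936 = 151825338949547/199169822887816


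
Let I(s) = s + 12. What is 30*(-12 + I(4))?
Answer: 120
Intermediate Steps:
I(s) = 12 + s
30*(-12 + I(4)) = 30*(-12 + (12 + 4)) = 30*(-12 + 16) = 30*4 = 120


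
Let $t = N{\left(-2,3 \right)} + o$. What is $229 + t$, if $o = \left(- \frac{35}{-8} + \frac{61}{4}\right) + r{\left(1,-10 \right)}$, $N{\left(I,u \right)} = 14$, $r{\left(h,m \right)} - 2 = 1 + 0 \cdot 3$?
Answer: $\frac{2125}{8} \approx 265.63$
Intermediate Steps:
$r{\left(h,m \right)} = 3$ ($r{\left(h,m \right)} = 2 + \left(1 + 0 \cdot 3\right) = 2 + \left(1 + 0\right) = 2 + 1 = 3$)
$o = \frac{181}{8}$ ($o = \left(- \frac{35}{-8} + \frac{61}{4}\right) + 3 = \left(\left(-35\right) \left(- \frac{1}{8}\right) + 61 \cdot \frac{1}{4}\right) + 3 = \left(\frac{35}{8} + \frac{61}{4}\right) + 3 = \frac{157}{8} + 3 = \frac{181}{8} \approx 22.625$)
$t = \frac{293}{8}$ ($t = 14 + \frac{181}{8} = \frac{293}{8} \approx 36.625$)
$229 + t = 229 + \frac{293}{8} = \frac{2125}{8}$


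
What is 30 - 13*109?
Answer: -1387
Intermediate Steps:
30 - 13*109 = 30 - 1417 = -1387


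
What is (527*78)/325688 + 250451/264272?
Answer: 11554006265/10758777392 ≈ 1.0739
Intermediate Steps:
(527*78)/325688 + 250451/264272 = 41106*(1/325688) + 250451*(1/264272) = 20553/162844 + 250451/264272 = 11554006265/10758777392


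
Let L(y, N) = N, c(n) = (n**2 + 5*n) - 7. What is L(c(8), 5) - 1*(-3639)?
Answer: 3644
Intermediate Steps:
c(n) = -7 + n**2 + 5*n
L(c(8), 5) - 1*(-3639) = 5 - 1*(-3639) = 5 + 3639 = 3644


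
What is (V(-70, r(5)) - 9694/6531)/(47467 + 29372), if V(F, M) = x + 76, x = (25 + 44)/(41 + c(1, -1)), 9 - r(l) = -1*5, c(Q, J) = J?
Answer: 19917119/20073420360 ≈ 0.00099221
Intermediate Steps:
r(l) = 14 (r(l) = 9 - (-1)*5 = 9 - 1*(-5) = 9 + 5 = 14)
x = 69/40 (x = (25 + 44)/(41 - 1) = 69/40 ≈ 1.7250)
V(F, M) = 3109/40 (V(F, M) = 69/40 + 76 = 3109/40)
(V(-70, r(5)) - 9694/6531)/(47467 + 29372) = (3109/40 - 9694/6531)/(47467 + 29372) = (3109/40 - 9694*1/6531)/76839 = (3109/40 - 9694/6531)*(1/76839) = (19917119/261240)*(1/76839) = 19917119/20073420360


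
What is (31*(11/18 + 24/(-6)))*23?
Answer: -43493/18 ≈ -2416.3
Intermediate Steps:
(31*(11/18 + 24/(-6)))*23 = (31*(11*(1/18) + 24*(-1/6)))*23 = (31*(11/18 - 4))*23 = (31*(-61/18))*23 = -1891/18*23 = -43493/18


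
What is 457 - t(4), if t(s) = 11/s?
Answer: 1817/4 ≈ 454.25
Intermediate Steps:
457 - t(4) = 457 - 11/4 = 1817/4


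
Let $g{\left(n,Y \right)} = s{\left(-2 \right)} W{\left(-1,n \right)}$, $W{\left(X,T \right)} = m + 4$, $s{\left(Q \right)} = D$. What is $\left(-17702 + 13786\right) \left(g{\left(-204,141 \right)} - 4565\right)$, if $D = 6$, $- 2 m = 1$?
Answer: $17794304$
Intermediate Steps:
$m = - \frac{1}{2}$ ($m = \left(- \frac{1}{2}\right) 1 = - \frac{1}{2} \approx -0.5$)
$s{\left(Q \right)} = 6$
$W{\left(X,T \right)} = \frac{7}{2}$ ($W{\left(X,T \right)} = - \frac{1}{2} + 4 = \frac{7}{2}$)
$g{\left(n,Y \right)} = 21$ ($g{\left(n,Y \right)} = 6 \cdot \frac{7}{2} = 21$)
$\left(-17702 + 13786\right) \left(g{\left(-204,141 \right)} - 4565\right) = \left(-17702 + 13786\right) \left(21 - 4565\right) = \left(-3916\right) \left(-4544\right) = 17794304$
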